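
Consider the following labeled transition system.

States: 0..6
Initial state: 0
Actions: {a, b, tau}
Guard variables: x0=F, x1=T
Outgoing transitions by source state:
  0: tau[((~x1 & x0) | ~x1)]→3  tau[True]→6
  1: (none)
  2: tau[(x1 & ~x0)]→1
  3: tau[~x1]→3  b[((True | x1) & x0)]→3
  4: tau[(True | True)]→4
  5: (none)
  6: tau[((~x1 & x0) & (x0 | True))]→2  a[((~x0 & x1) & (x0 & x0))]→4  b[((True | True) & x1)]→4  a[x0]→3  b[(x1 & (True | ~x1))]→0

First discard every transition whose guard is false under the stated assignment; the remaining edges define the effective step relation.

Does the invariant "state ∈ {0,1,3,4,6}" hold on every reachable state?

Answer: INVARIANT HOLDS

Working:
Safe = {0,1,3,4,6}
Reachable = {0,4,6}
  0: ok
  4: ok
  6: ok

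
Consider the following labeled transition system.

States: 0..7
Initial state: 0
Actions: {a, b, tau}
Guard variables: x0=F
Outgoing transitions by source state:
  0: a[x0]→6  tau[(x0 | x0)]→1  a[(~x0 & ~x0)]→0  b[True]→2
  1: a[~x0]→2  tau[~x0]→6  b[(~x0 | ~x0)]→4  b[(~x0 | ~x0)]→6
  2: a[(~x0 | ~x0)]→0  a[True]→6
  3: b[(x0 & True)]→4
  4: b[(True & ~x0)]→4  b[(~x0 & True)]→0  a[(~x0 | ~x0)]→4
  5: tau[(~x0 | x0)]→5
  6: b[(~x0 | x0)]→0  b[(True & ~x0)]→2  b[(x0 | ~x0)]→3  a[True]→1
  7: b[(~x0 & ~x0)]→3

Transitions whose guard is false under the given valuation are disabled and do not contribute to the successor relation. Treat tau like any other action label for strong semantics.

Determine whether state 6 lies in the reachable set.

Answer: REACHABLE

Working:
After dropping false guards: 17 live edges.
L0 = {0}
L1 = {2}  cumulative {0,2}
L2 = {6}  cumulative {0,2,6}
L3 = {1,3}  cumulative {0,1,2,3,6}
L4 = {4}  cumulative {0,1,2,3,4,6}
R = {0,1,2,3,4,6}
trace reaching 6: b·a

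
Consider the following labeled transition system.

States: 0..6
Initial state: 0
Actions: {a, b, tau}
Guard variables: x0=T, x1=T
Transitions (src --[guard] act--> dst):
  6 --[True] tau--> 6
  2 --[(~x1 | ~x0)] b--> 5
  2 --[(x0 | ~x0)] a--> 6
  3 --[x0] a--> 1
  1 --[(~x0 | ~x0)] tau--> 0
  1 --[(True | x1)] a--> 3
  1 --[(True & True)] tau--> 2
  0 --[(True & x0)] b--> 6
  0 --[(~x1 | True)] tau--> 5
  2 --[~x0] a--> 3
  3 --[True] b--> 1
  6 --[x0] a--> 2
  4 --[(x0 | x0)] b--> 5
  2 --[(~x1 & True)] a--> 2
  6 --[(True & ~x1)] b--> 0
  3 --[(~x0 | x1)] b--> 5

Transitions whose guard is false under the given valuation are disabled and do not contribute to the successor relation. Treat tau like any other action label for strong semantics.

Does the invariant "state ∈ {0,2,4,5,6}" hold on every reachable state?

Answer: INVARIANT HOLDS

Analysis:
Allowed set {0,2,4,5,6}
R = {0,2,5,6}
  0: safe
  2: safe
  5: safe
  6: safe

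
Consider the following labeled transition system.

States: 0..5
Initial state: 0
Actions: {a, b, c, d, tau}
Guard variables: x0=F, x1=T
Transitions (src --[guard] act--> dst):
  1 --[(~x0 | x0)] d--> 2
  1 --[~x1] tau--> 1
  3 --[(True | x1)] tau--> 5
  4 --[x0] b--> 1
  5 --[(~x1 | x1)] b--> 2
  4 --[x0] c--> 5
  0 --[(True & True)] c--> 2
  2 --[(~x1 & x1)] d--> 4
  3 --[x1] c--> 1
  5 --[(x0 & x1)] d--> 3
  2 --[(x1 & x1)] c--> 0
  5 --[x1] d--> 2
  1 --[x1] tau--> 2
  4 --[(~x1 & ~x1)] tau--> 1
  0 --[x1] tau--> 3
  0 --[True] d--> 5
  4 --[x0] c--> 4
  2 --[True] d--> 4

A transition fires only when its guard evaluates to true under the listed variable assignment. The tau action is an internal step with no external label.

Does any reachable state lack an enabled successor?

Answer: DEADLOCK at state 4

Working:
Reach set: {0,1,2,3,4,5}
  0: c→2  d→5  tau→3  [3 out]
  1: d→2  tau→2  [2 out]
  2: c→0  d→4  [2 out]
  3: c→1  tau→5  [2 out]
  4: ∅  [no exit]
  5: b→2  d→2  [2 out]
witness 4: c·d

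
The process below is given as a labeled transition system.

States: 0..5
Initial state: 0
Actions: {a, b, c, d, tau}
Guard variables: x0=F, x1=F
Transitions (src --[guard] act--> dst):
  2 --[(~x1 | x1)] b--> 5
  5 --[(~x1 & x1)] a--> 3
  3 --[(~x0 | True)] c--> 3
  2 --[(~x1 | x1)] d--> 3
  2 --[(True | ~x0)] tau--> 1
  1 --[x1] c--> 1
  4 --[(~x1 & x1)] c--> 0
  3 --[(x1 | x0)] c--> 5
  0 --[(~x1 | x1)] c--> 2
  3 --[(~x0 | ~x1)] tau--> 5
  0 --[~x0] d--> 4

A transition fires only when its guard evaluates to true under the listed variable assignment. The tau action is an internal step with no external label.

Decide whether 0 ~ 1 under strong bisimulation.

Bisimulation quotient by refinement:
  round 0: {{0,1,2,3,4,5}}
  round 1: {{0},{1,4,5},{2},{3}}
stable after 2 split(s): 4 block(s)
0∈{0}, 1∈{1,4,5}

Answer: NOT BISIMILAR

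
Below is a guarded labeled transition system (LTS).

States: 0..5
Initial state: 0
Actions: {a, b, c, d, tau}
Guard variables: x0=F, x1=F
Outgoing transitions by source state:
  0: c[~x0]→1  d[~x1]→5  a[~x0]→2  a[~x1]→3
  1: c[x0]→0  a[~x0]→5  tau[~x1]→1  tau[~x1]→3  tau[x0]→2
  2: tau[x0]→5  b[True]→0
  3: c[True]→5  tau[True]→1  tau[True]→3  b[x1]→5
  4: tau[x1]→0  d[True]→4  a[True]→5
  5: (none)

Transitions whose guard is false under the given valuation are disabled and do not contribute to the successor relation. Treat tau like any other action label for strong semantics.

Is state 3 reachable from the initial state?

Answer: REACHABLE

Trace:
13 transition(s) survive guard evaluation.
Layer 0: {0}
Layer 1: {1,2,3,5}  now seen {0,1,2,3,5}
R = {0,1,2,3,5}
Path to 3: a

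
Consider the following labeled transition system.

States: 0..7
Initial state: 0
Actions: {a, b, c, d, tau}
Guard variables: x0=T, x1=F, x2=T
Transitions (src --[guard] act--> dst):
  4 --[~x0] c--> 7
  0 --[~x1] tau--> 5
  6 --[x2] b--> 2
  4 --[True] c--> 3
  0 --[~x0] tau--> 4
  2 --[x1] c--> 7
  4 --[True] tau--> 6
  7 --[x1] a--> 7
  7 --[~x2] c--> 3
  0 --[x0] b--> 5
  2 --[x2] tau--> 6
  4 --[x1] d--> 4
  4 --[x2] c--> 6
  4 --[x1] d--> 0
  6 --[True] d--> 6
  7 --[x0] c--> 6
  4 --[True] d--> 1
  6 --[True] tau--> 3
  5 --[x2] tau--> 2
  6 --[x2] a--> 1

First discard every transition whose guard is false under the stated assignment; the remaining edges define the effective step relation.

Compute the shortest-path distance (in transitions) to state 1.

BFS to 1:
  L0 = {0}
  L1 = {5}
  L2 = {2}
  L3 = {6}
  L4 = {1,3}
depth(1)=4, e.g. b·tau·tau·a

Answer: 4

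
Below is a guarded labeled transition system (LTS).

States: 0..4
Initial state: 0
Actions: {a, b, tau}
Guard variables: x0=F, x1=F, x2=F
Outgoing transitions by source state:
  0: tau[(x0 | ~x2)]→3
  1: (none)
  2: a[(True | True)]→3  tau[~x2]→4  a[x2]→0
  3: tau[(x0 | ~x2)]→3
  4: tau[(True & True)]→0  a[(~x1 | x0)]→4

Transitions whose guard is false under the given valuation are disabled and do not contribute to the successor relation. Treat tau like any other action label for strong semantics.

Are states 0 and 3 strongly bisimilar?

Answer: BISIMILAR

Analysis:
Refine partition for ~:
  π0 = {{0,1,2,3,4}}
  π1 = {{0,3},{1},{2,4}}
  π2 = {{0,3},{1},{2},{4}}
stable after 3 split(s): 4 block(s)
[0]={0,3}  [3]={0,3}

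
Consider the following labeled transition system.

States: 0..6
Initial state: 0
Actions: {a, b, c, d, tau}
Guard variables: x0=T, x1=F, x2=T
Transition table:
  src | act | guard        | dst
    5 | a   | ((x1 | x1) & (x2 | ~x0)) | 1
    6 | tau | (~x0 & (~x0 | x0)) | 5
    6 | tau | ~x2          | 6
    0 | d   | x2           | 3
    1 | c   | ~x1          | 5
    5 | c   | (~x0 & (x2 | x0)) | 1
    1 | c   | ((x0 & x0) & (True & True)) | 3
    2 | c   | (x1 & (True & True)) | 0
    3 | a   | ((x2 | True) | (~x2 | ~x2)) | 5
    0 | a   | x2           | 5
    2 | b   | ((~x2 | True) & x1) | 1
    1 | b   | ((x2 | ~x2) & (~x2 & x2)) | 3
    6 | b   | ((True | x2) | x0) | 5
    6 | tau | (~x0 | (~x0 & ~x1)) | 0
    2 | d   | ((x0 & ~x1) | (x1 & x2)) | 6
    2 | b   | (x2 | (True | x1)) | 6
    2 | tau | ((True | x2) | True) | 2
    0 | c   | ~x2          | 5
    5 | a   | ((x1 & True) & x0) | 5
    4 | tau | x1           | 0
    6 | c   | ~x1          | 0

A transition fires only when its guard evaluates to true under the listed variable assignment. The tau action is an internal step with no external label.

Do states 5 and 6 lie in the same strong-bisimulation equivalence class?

Answer: NOT BISIMILAR

Trace:
Bisimulation quotient by refinement:
  round 0: {{0,1,2,3,4,5,6}}
  round 1: {{0},{1},{2},{3},{4,5},{6}}
Fixed point at round 2; 6 class(es).
[5]={4,5}  [6]={6}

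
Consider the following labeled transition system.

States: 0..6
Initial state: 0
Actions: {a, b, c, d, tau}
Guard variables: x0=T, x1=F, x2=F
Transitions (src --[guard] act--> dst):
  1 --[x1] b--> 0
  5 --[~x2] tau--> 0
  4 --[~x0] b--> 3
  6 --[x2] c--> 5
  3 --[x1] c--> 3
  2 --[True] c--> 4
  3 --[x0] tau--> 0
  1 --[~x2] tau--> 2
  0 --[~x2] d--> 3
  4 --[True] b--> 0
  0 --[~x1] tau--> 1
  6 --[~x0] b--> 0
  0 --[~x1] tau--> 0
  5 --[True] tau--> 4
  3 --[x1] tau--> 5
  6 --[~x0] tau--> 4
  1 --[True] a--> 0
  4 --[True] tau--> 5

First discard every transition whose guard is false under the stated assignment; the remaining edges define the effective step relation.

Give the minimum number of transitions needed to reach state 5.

Breadth-first toward 5:
  L0 = {0}
  L1 = {1,3}
  L2 = {2}
  L3 = {4}
  L4 = {5}
first hit 5 at d=4 via tau·tau·c·tau

Answer: 4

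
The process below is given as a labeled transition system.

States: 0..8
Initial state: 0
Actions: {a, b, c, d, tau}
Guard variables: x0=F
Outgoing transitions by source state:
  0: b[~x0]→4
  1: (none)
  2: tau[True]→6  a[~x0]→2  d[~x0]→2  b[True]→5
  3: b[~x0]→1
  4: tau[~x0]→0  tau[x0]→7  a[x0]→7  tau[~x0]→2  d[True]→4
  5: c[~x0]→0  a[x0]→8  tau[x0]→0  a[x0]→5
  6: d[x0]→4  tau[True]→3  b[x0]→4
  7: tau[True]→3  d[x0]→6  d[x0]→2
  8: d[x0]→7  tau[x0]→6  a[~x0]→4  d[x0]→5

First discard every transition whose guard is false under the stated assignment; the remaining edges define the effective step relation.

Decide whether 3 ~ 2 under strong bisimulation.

Compute ~ classes (split until stable):
  P[0] = {{0,1,2,3,4,5,6,7,8}}
  P[1] = {{0,3},{1},{2},{4},{5},{6,7},{8}}
  P[2] = {{0},{1},{2},{3},{4},{5},{6,7},{8}}
stable after 3 split(s): 8 block(s)
class of 3: {3}; class of 2: {2}

Answer: NOT BISIMILAR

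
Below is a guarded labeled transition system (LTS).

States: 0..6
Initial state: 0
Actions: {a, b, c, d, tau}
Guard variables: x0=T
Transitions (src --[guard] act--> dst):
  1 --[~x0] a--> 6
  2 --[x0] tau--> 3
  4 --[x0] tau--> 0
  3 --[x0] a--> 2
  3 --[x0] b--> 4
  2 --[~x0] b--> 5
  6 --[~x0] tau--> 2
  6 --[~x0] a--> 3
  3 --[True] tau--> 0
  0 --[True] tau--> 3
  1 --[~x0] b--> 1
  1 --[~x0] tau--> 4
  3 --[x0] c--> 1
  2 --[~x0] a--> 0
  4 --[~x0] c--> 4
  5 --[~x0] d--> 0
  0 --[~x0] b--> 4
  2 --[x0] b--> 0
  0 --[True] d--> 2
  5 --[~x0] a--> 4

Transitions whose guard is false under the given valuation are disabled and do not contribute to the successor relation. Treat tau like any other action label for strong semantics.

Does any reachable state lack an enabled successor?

R = {0,1,2,3,4}
  0: d→2  tau→3  [deg 2]
  1: ∅  [no exit]
  2: b→0  tau→3  [deg 2]
  3: a→2  b→4  c→1  tau→0  [deg 4]
  4: tau→0  [deg 1]
Path to 1: tau·c

Answer: DEADLOCK at state 1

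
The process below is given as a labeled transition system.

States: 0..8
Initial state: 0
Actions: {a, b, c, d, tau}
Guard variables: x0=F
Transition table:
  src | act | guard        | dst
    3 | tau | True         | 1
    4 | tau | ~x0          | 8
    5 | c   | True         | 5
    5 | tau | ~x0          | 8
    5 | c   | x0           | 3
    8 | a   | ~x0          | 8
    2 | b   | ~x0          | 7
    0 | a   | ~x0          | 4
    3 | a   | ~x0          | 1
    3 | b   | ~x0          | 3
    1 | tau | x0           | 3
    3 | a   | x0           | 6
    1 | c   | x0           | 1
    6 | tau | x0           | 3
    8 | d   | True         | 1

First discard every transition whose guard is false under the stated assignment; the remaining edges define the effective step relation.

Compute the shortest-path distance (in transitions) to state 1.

Layered search for 1:
  L0 = {0}
  L1 = {4}
  L2 = {8}
  L3 = {1}
1 enters at depth 3; path a·tau·d

Answer: 3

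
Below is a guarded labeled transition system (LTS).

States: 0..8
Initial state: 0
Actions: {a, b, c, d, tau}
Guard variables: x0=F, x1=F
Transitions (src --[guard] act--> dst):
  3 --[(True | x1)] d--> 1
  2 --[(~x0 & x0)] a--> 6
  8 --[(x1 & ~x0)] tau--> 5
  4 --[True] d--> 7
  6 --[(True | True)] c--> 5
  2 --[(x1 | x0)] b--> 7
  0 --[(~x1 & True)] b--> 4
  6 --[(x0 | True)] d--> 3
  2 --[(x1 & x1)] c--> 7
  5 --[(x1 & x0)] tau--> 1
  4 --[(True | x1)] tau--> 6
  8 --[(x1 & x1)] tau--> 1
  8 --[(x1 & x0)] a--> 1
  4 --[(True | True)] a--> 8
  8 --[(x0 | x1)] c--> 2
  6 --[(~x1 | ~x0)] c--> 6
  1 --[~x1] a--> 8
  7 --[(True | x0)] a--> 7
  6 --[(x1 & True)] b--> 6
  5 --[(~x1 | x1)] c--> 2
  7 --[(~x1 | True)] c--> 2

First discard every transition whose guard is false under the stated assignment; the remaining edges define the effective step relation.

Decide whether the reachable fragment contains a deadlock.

Reachable = {0,1,2,3,4,5,6,7,8}
  0: b→4  [1 exit(s)]
  1: a→8  [1 exit(s)]
  2: ∅  [deadlock]
  3: d→1  [1 exit(s)]
  4: a→8  d→7  tau→6  [3 exit(s)]
  5: c→2  [1 exit(s)]
  6: c→5  c→6  d→3  [3 exit(s)]
  7: a→7  c→2  [2 exit(s)]
  8: ∅  [deadlock]
witness 2: b·d·c

Answer: DEADLOCK at state 2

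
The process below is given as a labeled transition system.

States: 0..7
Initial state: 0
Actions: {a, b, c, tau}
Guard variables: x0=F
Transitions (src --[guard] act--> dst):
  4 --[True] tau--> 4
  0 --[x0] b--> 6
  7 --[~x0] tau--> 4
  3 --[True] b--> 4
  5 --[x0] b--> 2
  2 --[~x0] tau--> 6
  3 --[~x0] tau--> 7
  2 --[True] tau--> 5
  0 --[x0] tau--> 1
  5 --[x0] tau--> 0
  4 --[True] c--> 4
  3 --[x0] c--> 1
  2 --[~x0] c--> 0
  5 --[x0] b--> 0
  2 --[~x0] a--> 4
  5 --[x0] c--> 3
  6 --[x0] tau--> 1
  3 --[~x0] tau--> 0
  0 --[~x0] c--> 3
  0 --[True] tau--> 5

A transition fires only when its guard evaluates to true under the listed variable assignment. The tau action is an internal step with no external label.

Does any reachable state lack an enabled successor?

Reach set: {0,3,4,5,7}
  0: c→3  tau→5  [2 out]
  3: b→4  tau→0  tau→7  [3 out]
  4: c→4  tau→4  [2 out]
  5: ∅  [no exit]
  7: tau→4  [1 out]
witness 5: tau

Answer: DEADLOCK at state 5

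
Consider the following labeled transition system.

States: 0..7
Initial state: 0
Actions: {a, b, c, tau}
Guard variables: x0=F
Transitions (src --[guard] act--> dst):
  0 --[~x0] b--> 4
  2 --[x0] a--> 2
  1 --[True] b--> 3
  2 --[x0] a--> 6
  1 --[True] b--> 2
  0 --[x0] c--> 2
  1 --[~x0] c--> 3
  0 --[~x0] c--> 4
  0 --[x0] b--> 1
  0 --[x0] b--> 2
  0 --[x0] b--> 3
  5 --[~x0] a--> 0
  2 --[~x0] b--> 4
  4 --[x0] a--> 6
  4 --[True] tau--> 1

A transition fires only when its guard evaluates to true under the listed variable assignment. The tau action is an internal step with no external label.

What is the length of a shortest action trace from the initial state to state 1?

Layered search for 1:
  Layer 0: {0}
  Layer 1: {4}
  Layer 2: {1}
1 enters at depth 2; path b·tau

Answer: 2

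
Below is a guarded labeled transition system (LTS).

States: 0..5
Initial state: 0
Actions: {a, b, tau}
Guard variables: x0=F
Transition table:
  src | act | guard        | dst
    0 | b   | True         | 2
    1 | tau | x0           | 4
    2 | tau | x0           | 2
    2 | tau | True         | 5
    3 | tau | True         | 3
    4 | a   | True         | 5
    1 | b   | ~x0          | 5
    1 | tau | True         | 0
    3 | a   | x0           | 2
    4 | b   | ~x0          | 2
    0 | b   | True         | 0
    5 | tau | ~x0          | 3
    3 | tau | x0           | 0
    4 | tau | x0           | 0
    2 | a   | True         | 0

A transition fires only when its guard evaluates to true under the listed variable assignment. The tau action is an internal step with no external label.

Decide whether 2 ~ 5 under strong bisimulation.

Compute ~ classes (split until stable):
  P[0] = {{0,1,2,3,4,5}}
  P[1] = {{0},{1},{2},{3,5},{4}}
Fixed point at round 2; 5 class(es).
2∈{2}, 5∈{3,5}

Answer: NOT BISIMILAR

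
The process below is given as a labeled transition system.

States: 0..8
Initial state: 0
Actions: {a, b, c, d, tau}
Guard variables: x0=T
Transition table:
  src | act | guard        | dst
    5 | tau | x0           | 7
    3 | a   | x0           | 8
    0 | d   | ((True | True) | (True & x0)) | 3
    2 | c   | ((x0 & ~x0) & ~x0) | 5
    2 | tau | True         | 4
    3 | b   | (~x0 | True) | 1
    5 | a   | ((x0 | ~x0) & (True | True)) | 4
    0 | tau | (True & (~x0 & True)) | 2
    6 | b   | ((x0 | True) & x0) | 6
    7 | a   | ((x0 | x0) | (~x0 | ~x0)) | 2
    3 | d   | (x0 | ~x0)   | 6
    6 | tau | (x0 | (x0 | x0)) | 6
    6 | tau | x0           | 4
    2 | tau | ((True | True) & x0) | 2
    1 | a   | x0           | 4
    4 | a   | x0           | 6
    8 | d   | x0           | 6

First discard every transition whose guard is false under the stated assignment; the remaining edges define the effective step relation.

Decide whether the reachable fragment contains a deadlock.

Answer: DEADLOCK-FREE

Trace:
R = {0,1,3,4,6,8}
  0: d→3  [deg 1]
  1: a→4  [deg 1]
  3: a→8  b→1  d→6  [deg 3]
  4: a→6  [deg 1]
  6: b→6  tau→4  tau→6  [deg 3]
  8: d→6  [deg 1]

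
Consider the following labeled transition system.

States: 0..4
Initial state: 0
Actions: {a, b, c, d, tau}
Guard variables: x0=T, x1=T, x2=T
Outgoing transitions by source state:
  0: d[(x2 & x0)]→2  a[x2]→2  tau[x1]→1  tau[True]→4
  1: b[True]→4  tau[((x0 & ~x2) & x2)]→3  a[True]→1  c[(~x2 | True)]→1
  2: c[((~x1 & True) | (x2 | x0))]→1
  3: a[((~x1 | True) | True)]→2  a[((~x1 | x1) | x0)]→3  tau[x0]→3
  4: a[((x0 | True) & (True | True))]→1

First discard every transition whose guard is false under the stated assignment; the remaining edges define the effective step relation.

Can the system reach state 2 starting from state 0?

Answer: REACHABLE

Working:
Guard filter leaves 12 enabled edge(s).
L0 = {0}
L1 = {1,2,4}  now seen {0,1,2,4}
Reach set: {0,1,2,4}
Path to 2: d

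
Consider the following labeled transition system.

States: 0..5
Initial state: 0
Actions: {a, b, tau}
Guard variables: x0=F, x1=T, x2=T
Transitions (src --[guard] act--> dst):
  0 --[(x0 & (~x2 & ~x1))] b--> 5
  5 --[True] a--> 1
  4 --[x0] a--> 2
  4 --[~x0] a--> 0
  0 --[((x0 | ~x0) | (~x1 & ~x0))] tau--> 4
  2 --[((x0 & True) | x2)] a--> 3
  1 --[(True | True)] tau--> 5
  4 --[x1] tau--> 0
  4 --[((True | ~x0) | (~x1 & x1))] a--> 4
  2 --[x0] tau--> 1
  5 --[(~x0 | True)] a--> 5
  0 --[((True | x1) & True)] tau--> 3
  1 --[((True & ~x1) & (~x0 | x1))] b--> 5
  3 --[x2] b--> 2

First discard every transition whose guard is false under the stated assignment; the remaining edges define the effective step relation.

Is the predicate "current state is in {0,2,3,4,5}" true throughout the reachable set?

Allowed set {0,2,3,4,5}
Reach set: {0,2,3,4}
  0: safe
  2: safe
  3: safe
  4: safe

Answer: INVARIANT HOLDS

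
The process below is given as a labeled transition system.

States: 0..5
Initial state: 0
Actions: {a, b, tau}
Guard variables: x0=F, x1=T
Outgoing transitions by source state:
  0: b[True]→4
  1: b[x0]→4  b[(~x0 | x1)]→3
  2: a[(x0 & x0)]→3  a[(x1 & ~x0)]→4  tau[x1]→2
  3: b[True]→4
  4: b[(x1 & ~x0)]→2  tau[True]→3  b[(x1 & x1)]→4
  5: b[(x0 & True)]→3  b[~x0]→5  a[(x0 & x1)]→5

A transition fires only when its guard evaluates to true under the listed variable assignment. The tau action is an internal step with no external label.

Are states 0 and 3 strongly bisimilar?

Answer: BISIMILAR

Working:
Bisimulation quotient by refinement:
  P[0] = {{0,1,2,3,4,5}}
  P[1] = {{0,1,3,5},{2},{4}}
  P[2] = {{0,3},{1,5},{2},{4}}
  P[3] = {{0,3},{1},{2},{4},{5}}
stable after 4 split(s): 5 block(s)
[0]={0,3}  [3]={0,3}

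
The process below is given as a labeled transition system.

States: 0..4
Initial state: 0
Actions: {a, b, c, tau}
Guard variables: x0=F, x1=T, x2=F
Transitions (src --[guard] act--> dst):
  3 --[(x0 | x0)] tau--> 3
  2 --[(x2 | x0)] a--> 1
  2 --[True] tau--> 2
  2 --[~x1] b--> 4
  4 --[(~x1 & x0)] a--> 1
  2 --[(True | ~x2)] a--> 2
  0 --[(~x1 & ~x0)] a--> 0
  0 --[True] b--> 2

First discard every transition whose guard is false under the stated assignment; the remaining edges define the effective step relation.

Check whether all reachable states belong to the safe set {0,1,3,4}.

Allowed set {0,1,3,4}
R = {0,2}
  0: safe
  2: ✗ unsafe
counterexample path to 2: b

Answer: INVARIANT VIOLATED at state 2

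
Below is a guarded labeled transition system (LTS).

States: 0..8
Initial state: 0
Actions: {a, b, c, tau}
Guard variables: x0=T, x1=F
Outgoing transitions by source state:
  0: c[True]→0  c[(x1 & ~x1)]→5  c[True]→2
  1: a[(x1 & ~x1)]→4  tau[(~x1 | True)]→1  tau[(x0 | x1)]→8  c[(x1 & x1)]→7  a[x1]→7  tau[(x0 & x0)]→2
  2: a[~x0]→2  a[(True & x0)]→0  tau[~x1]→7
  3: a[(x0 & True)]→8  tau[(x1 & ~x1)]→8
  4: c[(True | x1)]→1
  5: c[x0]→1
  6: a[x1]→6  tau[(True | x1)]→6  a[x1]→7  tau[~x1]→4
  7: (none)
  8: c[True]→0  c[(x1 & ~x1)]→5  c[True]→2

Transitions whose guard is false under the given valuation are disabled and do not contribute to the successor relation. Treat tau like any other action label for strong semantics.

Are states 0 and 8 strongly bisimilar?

Answer: BISIMILAR

Analysis:
Compute ~ classes (split until stable):
  π0 = {{0,1,2,3,4,5,6,7,8}}
  π1 = {{0,4,5,8},{1,6},{2},{3},{7}}
  π2 = {{0,8},{1},{2},{3},{4,5},{6},{7}}
Fixed point at round 3; 7 class(es).
class of 0: {0,8}; class of 8: {0,8}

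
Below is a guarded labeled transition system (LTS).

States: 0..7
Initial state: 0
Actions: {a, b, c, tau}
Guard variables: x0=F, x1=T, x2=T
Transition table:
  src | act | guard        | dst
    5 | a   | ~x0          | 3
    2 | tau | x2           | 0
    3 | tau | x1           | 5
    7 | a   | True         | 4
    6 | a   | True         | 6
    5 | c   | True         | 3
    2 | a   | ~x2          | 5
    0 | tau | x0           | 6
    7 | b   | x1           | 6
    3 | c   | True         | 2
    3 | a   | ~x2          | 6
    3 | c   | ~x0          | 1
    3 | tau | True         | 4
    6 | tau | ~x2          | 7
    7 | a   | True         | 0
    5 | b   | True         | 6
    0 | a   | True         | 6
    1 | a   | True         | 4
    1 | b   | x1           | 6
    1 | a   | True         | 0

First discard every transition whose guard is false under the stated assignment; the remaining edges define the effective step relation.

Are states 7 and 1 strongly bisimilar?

Refine partition for ~:
  π0 = {{0,1,2,3,4,5,6,7}}
  π1 = {{0,6},{1,7},{2},{3},{4},{5}}
6 equivalence class(es) (converged in 2)
class of 7: {1,7}; class of 1: {1,7}

Answer: BISIMILAR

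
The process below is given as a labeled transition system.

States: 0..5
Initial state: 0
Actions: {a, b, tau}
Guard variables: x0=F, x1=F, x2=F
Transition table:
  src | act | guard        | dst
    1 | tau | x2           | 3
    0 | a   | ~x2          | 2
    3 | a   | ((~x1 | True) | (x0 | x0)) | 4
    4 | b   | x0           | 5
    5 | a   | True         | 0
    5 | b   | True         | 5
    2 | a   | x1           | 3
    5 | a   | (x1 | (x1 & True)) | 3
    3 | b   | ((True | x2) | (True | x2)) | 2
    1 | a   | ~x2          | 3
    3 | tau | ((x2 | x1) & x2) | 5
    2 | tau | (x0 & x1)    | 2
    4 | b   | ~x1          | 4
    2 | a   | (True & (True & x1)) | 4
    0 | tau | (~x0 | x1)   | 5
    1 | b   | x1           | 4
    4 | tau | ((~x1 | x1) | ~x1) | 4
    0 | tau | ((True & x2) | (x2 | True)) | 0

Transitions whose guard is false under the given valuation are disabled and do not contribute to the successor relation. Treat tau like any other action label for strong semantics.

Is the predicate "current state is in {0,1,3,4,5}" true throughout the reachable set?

Answer: INVARIANT VIOLATED at state 2

Trace:
Allowed set {0,1,3,4,5}
Reachable = {0,2,5}
  0: ✓
  2: outside
  5: ✓
witness against invariant: a → 2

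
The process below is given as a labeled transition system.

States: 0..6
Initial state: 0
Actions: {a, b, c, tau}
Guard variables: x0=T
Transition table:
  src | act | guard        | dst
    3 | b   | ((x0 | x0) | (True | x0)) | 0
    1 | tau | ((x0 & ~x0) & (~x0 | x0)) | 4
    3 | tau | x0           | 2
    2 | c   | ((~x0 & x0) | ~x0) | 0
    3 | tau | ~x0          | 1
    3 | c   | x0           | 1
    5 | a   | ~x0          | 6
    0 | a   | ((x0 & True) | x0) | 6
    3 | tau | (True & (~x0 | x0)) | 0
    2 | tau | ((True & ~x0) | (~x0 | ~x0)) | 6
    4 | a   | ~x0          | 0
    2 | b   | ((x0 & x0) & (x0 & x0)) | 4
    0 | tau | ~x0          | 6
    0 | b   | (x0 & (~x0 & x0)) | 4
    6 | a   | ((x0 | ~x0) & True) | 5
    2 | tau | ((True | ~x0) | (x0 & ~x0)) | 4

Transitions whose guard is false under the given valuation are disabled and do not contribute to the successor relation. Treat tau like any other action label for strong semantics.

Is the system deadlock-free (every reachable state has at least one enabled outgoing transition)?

Answer: DEADLOCK at state 5

Working:
Reach set: {0,5,6}
  0: a→6  [1 exit(s)]
  5: ∅  [STUCK]
  6: a→5  [1 exit(s)]
Path to 5: a·a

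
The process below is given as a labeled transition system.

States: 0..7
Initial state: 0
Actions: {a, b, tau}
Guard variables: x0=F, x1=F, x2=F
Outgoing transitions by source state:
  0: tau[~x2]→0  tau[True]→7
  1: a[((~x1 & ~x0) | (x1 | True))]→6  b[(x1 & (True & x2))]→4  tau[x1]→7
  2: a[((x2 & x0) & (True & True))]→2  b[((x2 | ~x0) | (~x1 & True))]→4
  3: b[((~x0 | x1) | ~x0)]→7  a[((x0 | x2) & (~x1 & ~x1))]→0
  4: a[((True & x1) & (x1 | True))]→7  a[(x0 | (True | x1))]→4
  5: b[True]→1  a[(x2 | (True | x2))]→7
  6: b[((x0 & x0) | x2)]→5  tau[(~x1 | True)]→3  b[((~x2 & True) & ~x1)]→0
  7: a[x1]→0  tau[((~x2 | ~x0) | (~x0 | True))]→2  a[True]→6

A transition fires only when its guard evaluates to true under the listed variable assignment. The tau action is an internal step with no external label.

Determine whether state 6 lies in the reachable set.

Answer: REACHABLE

Trace:
12 transition(s) survive guard evaluation.
L0 = {0}
L1 = {7}  total {0,7}
L2 = {2,6}  total {0,2,6,7}
L3 = {3,4}  total {0,2,3,4,6,7}
Reachable = {0,2,3,4,6,7}
witness 6: tau·a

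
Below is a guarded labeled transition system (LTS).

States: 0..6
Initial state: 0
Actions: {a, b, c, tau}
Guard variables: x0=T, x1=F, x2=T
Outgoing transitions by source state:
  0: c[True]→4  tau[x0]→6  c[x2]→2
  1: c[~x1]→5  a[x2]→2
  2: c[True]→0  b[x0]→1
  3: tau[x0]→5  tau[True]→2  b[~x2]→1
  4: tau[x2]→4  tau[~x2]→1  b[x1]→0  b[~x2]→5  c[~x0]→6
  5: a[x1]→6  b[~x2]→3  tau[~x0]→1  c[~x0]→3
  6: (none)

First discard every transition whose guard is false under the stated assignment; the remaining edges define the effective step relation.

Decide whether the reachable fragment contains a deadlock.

R = {0,1,2,4,5,6}
  0: c→2  c→4  tau→6  [deg 3]
  1: a→2  c→5  [deg 2]
  2: b→1  c→0  [deg 2]
  4: tau→4  [deg 1]
  5: ∅  [no exit]
  6: ∅  [no exit]
trace reaching 5: c·b·c

Answer: DEADLOCK at state 5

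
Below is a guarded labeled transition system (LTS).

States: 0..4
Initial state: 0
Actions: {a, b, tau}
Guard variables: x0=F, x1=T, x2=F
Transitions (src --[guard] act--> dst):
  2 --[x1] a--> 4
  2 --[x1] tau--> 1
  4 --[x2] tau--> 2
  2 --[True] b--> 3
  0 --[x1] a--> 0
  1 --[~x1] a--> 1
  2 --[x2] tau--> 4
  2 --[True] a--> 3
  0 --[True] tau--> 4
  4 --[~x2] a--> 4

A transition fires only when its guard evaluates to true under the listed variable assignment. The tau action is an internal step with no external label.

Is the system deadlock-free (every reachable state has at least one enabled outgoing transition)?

Answer: DEADLOCK-FREE

Trace:
Reach set: {0,4}
  0: a→0  tau→4  [2 exit(s)]
  4: a→4  [1 exit(s)]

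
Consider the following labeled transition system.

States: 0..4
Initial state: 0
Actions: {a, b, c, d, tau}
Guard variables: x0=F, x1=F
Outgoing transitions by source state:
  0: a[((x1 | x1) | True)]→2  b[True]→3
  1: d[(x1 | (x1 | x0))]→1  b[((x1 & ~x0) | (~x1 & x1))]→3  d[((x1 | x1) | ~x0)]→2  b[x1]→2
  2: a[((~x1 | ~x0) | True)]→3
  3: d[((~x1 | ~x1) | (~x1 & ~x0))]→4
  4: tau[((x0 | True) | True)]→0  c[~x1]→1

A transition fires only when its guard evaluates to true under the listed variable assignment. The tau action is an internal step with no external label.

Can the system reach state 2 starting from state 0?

After dropping false guards: 7 live edges.
depth 0: {0}
depth 1: {2,3}  cumulative {0,2,3}
depth 2: {4}  cumulative {0,2,3,4}
depth 3: {1}  cumulative {0,1,2,3,4}
Reach set: {0,1,2,3,4}
witness 2: a

Answer: REACHABLE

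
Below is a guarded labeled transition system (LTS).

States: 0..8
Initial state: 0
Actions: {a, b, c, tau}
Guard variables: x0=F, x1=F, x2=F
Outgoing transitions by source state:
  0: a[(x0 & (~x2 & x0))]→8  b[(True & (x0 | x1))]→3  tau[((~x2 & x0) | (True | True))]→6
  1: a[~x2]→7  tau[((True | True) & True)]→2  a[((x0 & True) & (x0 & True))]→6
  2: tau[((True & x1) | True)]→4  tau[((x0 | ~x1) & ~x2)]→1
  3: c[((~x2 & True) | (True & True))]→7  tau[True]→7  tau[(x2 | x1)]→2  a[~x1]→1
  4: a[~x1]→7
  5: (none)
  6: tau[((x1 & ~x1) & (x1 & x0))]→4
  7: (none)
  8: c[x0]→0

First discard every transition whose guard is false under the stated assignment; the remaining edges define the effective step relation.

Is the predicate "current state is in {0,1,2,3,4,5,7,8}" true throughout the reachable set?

Inv-set: {0,1,2,3,4,5,7,8}
Reach set: {0,6}
  0: ✓
  6: ✗ unsafe
witness against invariant: tau → 6

Answer: INVARIANT VIOLATED at state 6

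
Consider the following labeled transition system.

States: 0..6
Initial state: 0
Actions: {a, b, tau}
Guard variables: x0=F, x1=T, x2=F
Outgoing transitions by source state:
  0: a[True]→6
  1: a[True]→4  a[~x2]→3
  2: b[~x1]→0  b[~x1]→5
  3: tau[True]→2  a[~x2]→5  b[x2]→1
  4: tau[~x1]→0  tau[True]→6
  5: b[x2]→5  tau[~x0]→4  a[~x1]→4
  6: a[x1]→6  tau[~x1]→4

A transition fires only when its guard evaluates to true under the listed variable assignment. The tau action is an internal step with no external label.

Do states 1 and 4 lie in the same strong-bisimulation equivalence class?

Answer: NOT BISIMILAR

Trace:
Refine partition for ~:
  π0 = {{0,1,2,3,4,5,6}}
  π1 = {{0,1,6},{2},{3},{4,5}}
  π2 = {{0,6},{1},{2},{3},{4},{5}}
6 equivalence class(es) (converged in 3)
1∈{1}, 4∈{4}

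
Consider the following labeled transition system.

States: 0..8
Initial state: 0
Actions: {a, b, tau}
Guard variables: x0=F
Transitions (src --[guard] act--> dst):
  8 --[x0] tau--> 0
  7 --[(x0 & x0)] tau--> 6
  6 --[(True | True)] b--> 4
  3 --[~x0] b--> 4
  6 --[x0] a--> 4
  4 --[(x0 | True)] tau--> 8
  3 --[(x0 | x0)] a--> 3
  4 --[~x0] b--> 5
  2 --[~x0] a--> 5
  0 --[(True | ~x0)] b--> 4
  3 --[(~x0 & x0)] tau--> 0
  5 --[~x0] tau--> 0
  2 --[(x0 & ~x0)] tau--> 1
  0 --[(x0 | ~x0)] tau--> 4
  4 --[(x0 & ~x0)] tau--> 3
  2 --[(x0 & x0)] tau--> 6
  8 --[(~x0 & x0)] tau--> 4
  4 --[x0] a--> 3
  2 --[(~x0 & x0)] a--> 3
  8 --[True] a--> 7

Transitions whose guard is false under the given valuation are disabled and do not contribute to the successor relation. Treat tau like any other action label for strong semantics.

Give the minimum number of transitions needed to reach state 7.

Layered search for 7:
  L0 = {0}
  L1 = {4}
  L2 = {5,8}
  L3 = {7}
first hit 7 at d=3 via b·tau·a

Answer: 3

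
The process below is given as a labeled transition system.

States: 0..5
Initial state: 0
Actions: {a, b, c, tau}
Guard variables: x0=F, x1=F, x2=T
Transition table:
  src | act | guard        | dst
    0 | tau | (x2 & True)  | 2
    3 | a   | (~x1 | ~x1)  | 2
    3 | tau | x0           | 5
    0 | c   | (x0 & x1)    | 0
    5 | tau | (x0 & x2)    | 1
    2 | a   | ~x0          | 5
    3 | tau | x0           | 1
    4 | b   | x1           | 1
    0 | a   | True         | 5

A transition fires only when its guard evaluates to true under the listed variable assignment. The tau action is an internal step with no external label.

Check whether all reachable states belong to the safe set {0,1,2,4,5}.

Answer: INVARIANT HOLDS

Working:
Safe = {0,1,2,4,5}
Reachable = {0,2,5}
  0: safe
  2: safe
  5: safe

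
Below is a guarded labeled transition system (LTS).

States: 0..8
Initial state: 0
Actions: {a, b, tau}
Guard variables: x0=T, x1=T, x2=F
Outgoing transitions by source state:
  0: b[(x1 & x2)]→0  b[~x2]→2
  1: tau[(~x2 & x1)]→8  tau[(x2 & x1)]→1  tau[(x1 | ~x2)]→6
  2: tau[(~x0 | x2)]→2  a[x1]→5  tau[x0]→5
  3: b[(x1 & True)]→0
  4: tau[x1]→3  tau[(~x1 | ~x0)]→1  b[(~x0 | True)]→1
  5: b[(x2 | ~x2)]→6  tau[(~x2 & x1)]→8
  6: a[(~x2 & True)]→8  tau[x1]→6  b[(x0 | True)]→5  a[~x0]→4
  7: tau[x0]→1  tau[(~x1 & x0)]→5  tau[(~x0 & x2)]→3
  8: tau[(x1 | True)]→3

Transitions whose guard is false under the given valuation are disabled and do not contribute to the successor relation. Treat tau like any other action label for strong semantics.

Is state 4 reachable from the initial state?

After dropping false guards: 15 live edges.
L0 = {0}
L1 = {2}  now seen {0,2}
L2 = {5}  now seen {0,2,5}
L3 = {6,8}  now seen {0,2,5,6,8}
L4 = {3}  now seen {0,2,3,5,6,8}
Reach set: {0,2,3,5,6,8}

Answer: UNREACHABLE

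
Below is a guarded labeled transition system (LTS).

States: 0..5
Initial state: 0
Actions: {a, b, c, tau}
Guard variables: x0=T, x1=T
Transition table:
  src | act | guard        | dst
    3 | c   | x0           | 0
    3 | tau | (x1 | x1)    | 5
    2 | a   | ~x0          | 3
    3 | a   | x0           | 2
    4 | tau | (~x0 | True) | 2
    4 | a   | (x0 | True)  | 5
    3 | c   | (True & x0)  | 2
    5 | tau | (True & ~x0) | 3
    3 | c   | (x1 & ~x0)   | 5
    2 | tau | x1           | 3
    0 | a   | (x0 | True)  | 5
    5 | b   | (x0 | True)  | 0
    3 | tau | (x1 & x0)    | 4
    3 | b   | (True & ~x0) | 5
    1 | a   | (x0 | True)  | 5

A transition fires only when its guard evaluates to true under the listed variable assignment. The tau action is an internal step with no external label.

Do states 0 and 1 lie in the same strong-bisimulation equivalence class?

Refine partition for ~:
  round 0: {{0,1,2,3,4,5}}
  round 1: {{0,1},{2},{3},{4},{5}}
Fixed point at round 2; 5 class(es).
class of 0: {0,1}; class of 1: {0,1}

Answer: BISIMILAR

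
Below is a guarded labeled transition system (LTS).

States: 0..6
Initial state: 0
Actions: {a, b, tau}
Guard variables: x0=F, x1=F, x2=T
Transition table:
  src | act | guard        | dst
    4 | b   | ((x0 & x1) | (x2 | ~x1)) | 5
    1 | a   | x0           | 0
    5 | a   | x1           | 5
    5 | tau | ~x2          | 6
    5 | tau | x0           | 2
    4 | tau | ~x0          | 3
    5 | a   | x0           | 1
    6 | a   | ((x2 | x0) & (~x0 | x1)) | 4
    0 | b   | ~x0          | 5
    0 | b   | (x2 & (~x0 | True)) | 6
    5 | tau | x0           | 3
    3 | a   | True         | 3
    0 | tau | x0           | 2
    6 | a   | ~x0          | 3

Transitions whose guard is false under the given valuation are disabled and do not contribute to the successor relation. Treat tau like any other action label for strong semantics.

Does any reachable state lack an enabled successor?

Answer: DEADLOCK at state 5

Working:
Reach set: {0,3,4,5,6}
  0: b→5  b→6  [deg 2]
  3: a→3  [deg 1]
  4: b→5  tau→3  [deg 2]
  5: ∅  [no exit]
  6: a→3  a→4  [deg 2]
witness 5: b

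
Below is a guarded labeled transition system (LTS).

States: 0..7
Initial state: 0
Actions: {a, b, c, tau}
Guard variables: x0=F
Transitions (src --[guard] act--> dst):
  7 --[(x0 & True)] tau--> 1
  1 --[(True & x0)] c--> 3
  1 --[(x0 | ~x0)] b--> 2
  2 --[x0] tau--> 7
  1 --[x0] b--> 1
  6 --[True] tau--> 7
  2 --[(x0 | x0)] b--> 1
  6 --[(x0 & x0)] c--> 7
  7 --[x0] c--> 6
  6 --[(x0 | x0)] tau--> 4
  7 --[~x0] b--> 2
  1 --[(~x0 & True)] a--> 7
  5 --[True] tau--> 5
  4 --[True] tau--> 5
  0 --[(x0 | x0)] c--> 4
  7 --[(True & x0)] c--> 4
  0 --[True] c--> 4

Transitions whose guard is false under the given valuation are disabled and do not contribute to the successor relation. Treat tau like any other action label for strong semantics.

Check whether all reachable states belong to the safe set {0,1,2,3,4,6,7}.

Answer: INVARIANT VIOLATED at state 5

Trace:
Inv-set: {0,1,2,3,4,6,7}
Reach set: {0,4,5}
  0: ok
  4: ok
  5: ✗ unsafe
counterexample path to 5: c·tau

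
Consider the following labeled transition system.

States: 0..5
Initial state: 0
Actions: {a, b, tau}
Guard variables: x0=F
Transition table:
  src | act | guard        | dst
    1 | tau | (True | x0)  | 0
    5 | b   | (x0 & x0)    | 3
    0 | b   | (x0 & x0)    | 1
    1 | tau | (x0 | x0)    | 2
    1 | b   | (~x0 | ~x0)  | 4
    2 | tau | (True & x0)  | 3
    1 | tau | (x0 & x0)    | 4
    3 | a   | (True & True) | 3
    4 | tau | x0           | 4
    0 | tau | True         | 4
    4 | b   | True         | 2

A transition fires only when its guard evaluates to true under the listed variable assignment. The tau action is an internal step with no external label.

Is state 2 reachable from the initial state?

Answer: REACHABLE

Trace:
5 transition(s) survive guard evaluation.
L0 = {0}
L1 = {4}  now seen {0,4}
L2 = {2}  now seen {0,2,4}
Reachable = {0,2,4}
Path to 2: tau·b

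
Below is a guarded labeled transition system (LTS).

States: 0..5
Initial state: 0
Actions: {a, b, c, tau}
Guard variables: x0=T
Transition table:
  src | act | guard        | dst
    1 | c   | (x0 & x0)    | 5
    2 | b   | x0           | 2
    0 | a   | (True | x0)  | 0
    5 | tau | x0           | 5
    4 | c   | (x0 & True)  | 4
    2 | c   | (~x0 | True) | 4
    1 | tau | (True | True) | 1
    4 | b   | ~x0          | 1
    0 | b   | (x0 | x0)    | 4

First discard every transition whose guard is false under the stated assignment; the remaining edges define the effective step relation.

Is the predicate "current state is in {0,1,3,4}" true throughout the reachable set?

Allowed set {0,1,3,4}
Reachable = {0,4}
  0: ok
  4: ok

Answer: INVARIANT HOLDS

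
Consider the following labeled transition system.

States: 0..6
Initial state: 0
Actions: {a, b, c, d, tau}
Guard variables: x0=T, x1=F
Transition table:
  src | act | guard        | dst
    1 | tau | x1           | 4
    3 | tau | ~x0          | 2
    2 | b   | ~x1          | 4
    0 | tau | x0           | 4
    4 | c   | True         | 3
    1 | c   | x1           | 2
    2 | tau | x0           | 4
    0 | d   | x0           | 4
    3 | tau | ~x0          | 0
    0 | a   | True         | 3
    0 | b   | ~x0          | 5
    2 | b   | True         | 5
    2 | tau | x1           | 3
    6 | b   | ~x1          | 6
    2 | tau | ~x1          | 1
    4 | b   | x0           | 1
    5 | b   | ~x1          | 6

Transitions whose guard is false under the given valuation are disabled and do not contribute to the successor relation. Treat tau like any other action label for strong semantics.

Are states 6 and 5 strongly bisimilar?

Answer: BISIMILAR

Trace:
Compute ~ classes (split until stable):
  π0 = {{0,1,2,3,4,5,6}}
  π1 = {{0},{1,3},{2},{4},{5,6}}
5 equivalence class(es) (converged in 2)
6∈{5,6}, 5∈{5,6}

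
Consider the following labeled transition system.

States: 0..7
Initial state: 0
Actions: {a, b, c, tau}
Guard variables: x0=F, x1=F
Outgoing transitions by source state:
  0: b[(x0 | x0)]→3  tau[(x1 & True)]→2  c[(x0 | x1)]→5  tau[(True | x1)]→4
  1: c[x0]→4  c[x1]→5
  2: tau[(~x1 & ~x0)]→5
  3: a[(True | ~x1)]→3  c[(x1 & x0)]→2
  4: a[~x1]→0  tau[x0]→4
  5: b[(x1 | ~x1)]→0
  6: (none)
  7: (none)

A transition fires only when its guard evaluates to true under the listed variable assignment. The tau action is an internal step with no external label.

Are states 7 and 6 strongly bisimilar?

Answer: BISIMILAR

Trace:
Compute ~ classes (split until stable):
  π0 = {{0,1,2,3,4,5,6,7}}
  π1 = {{0,2},{1,6,7},{3,4},{5}}
  π2 = {{0},{1,6,7},{2},{3},{4},{5}}
6 equivalence class(es) (converged in 3)
class of 7: {1,6,7}; class of 6: {1,6,7}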